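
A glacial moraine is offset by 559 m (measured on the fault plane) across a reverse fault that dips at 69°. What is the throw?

throw = dip-slip × sin(dip) = 559 m × sin(69°) = 522 m

522 m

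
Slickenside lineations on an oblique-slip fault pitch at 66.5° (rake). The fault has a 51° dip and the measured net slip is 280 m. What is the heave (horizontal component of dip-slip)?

162 m

dip-slip = net slip × sin(rake) = 280 m × sin(66.5°) = 256.8 m
heave = dip-slip × cos(dip) = 256.8 × cos(51°) = 162 m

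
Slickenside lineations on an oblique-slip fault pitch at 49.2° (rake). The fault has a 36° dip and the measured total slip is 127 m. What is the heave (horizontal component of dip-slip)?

77.8 m

dip-slip = net slip × sin(rake) = 127 m × sin(49.2°) = 96.14 m
heave = dip-slip × cos(dip) = 96.14 × cos(36°) = 77.8 m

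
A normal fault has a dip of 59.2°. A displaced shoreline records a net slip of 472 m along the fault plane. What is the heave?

242 m

heave = dip-slip × cos(dip) = 472 m × cos(59.2°) = 242 m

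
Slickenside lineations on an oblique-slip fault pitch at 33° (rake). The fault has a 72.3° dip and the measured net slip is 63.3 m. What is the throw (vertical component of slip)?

dip-slip = net slip × sin(rake) = 63.3 m × sin(33°) = 34.48 m
throw = dip-slip × sin(dip) = 34.48 × sin(72.3°) = 32.8 m

32.8 m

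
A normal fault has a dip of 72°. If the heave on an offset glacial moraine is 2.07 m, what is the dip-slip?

6.70 m

dip-slip = heave / cos(dip) = 2.07 / cos(72°) = 6.70 m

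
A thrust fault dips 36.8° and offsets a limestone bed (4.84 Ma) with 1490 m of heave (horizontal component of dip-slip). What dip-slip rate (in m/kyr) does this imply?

dip-slip = heave / cos(dip) = 1490 m / cos(36.8°) = 1861 m
rate = 1861 m / 4.84 Ma = 0.000384 m/yr = 0.384 m/kyr

0.384 m/kyr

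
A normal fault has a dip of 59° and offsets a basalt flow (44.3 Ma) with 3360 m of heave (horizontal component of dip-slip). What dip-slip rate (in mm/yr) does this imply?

dip-slip = heave / cos(dip) = 3360 m / cos(59°) = 6524 m
rate = 6524 m / 44.3 Ma = 0.000147 m/yr = 0.147 mm/yr

0.147 mm/yr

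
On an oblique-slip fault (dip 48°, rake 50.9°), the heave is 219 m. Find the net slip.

dip-slip = heave / cos(dip) = 219 / cos(48°) = 327.3 m
net slip = dip-slip / sin(rake) = 327.3 / sin(50.9°) = 422 m

422 m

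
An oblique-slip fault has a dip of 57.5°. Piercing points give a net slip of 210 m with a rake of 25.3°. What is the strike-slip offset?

190 m

strike-slip = net slip × cos(rake) = 210 m × cos(25.3°) = 190 m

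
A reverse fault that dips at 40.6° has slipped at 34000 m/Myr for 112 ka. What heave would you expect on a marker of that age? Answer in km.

2.89 km

dip-slip = rate × time = 34000 m/Myr × 112 ka = 3808 m
heave = dip-slip × cos(dip) = 3808 × cos(40.6°) = 2890 m = 2.89 km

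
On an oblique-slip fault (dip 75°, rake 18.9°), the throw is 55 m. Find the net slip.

dip-slip = throw / sin(dip) = 55 / sin(75°) = 56.94 m
net slip = dip-slip / sin(rake) = 56.94 / sin(18.9°) = 176 m

176 m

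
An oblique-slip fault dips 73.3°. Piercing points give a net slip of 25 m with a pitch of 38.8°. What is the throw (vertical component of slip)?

dip-slip = net slip × sin(rake) = 25 m × sin(38.8°) = 15.67 m
throw = dip-slip × sin(dip) = 15.67 × sin(73.3°) = 15 m

15 m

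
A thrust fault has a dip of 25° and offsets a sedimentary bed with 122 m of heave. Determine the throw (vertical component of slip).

throw = heave × tan(dip) = 122 × tan(25°) = 56.9 m

56.9 m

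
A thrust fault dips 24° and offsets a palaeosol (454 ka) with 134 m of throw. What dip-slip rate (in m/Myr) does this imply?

dip-slip = throw / sin(dip) = 134 m / sin(24°) = 329.5 m
rate = 329.5 m / 454 ka = 0.000726 m/yr = 726 m/Myr

726 m/Myr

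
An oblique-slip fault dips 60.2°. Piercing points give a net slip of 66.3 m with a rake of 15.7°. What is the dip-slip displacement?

dip-slip = net slip × sin(rake) = 66.3 m × sin(15.7°) = 17.9 m

17.9 m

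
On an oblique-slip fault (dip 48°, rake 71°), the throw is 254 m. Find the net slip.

361 m

dip-slip = throw / sin(dip) = 254 / sin(48°) = 341.8 m
net slip = dip-slip / sin(rake) = 341.8 / sin(71°) = 361 m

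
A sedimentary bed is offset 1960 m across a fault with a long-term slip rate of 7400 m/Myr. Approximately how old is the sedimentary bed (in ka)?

265 ka

age = offset / rate = 1960 m / (7400 m/Myr) = 265000 yr = 265 ka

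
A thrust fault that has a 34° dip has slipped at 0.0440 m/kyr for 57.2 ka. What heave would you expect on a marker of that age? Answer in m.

dip-slip = rate × time = 0.0440 m/kyr × 57.2 ka = 2.517 m
heave = dip-slip × cos(dip) = 2.517 × cos(34°) = 2.09 m

2.09 m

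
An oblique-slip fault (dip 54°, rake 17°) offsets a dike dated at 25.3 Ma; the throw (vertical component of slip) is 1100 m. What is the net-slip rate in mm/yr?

dip-slip = throw / sin(dip) = 1100 / sin(54°) = 1360 m
net slip = dip-slip / sin(rake) = 1360 / sin(17°) = 4651 m
rate = 4651 m / 25.3 Ma = 0.000184 m/yr = 0.184 mm/yr

0.184 mm/yr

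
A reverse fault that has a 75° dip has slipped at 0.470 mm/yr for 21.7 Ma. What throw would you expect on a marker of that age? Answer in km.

dip-slip = rate × time = 0.470 mm/yr × 21.7 Ma = 10200 m
throw = dip-slip × sin(dip) = 10200 × sin(75°) = 9850 m = 9.85 km

9.85 km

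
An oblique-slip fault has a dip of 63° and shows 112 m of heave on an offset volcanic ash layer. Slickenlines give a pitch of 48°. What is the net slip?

dip-slip = heave / cos(dip) = 112 / cos(63°) = 246.7 m
net slip = dip-slip / sin(rake) = 246.7 / sin(48°) = 332 m

332 m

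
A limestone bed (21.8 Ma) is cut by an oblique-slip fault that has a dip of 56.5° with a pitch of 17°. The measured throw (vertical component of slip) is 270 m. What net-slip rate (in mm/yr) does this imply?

0.0508 mm/yr

dip-slip = throw / sin(dip) = 270 / sin(56.5°) = 323.8 m
net slip = dip-slip / sin(rake) = 323.8 / sin(17°) = 1107 m
rate = 1107 m / 21.8 Ma = 0.0000508 m/yr = 0.0508 mm/yr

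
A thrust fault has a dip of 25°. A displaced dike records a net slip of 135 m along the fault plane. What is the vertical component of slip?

57.1 m

throw = dip-slip × sin(dip) = 135 m × sin(25°) = 57.1 m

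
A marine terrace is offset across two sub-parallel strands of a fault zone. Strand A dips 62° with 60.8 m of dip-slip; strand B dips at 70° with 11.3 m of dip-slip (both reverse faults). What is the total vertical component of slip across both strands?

64.3 m

throw_A = 60.8 × sin(62°) = 53.68 m
throw_B = 11.3 × sin(70°) = 10.62 m
total = 53.68 + 10.62 = 64.3 m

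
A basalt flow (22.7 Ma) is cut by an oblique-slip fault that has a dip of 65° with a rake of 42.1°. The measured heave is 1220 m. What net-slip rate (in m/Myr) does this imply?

dip-slip = heave / cos(dip) = 1220 / cos(65°) = 2887 m
net slip = dip-slip / sin(rake) = 2887 / sin(42.1°) = 4306 m
rate = 4306 m / 22.7 Ma = 0.000190 m/yr = 190 m/Myr

190 m/Myr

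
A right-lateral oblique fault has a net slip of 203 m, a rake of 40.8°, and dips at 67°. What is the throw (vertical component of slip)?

dip-slip = net slip × sin(rake) = 203 m × sin(40.8°) = 132.6 m
throw = dip-slip × sin(dip) = 132.6 × sin(67°) = 122 m

122 m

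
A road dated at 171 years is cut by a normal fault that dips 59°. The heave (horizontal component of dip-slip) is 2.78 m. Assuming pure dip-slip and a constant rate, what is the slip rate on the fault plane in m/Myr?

31600 m/Myr

dip-slip = heave / cos(dip) = 2.78 m / cos(59°) = 5.398 m
rate = 5.398 m / 171 years = 0.0316 m/yr = 31600 m/Myr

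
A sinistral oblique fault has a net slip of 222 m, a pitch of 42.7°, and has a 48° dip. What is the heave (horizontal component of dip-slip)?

dip-slip = net slip × sin(rake) = 222 m × sin(42.7°) = 150.6 m
heave = dip-slip × cos(dip) = 150.6 × cos(48°) = 101 m

101 m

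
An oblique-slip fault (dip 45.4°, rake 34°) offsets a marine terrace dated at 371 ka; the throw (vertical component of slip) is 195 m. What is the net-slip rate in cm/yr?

dip-slip = throw / sin(dip) = 195 / sin(45.4°) = 273.9 m
net slip = dip-slip / sin(rake) = 273.9 / sin(34°) = 489.8 m
rate = 489.8 m / 371 ka = 0.00132 m/yr = 0.132 cm/yr

0.132 cm/yr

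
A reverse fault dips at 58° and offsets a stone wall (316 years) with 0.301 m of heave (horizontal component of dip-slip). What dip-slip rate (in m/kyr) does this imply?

dip-slip = heave / cos(dip) = 0.301 m / cos(58°) = 0.5680 m
rate = 0.5680 m / 316 years = 0.00180 m/yr = 1.80 m/kyr

1.80 m/kyr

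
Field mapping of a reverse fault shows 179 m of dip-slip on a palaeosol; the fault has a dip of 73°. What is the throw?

171 m

throw = dip-slip × sin(dip) = 179 m × sin(73°) = 171 m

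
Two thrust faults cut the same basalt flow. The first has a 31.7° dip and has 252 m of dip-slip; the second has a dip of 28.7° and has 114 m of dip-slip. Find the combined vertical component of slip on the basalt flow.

187 m

throw_A = 252 × sin(31.7°) = 132.4 m
throw_B = 114 × sin(28.7°) = 54.75 m
total = 132.4 + 54.75 = 187 m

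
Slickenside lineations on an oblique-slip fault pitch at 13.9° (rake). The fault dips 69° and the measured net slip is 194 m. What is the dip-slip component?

dip-slip = net slip × sin(rake) = 194 m × sin(13.9°) = 46.6 m

46.6 m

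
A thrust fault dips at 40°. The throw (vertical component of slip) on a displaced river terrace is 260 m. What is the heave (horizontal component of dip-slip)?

heave = throw / tan(dip) = 260 / tan(40°) = 310 m

310 m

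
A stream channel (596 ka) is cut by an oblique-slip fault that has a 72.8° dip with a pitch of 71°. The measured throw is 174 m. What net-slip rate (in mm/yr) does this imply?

dip-slip = throw / sin(dip) = 174 / sin(72.8°) = 182.1 m
net slip = dip-slip / sin(rake) = 182.1 / sin(71°) = 192.6 m
rate = 192.6 m / 596 ka = 0.000323 m/yr = 0.323 mm/yr

0.323 mm/yr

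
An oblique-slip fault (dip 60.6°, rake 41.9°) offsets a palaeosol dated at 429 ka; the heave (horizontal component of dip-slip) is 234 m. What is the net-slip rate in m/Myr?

dip-slip = heave / cos(dip) = 234 / cos(60.6°) = 476.7 m
net slip = dip-slip / sin(rake) = 476.7 / sin(41.9°) = 713.8 m
rate = 713.8 m / 429 ka = 0.00166 m/yr = 1660 m/Myr

1660 m/Myr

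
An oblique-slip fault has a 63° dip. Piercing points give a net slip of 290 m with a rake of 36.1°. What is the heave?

77.6 m

dip-slip = net slip × sin(rake) = 290 m × sin(36.1°) = 170.9 m
heave = dip-slip × cos(dip) = 170.9 × cos(63°) = 77.6 m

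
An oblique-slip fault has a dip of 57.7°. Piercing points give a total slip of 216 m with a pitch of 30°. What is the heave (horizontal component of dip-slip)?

57.7 m

dip-slip = net slip × sin(rake) = 216 m × sin(30°) = 108 m
heave = dip-slip × cos(dip) = 108 × cos(57.7°) = 57.7 m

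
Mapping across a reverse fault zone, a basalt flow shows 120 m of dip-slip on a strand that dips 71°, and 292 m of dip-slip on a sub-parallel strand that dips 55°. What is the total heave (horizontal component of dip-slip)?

207 m

heave_A = 120 × cos(71°) = 39.07 m
heave_B = 292 × cos(55°) = 167.5 m
total = 39.07 + 167.5 = 207 m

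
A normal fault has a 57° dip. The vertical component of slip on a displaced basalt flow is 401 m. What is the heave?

heave = throw / tan(dip) = 401 / tan(57°) = 260 m

260 m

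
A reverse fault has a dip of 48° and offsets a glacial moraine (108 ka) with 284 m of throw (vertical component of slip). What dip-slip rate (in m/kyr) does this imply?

dip-slip = throw / sin(dip) = 284 m / sin(48°) = 382.2 m
rate = 382.2 m / 108 ka = 0.00354 m/yr = 3.54 m/kyr

3.54 m/kyr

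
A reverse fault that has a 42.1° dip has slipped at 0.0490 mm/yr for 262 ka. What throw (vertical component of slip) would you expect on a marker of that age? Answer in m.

dip-slip = rate × time = 0.0490 mm/yr × 262 ka = 12.84 m
throw = dip-slip × sin(dip) = 12.84 × sin(42.1°) = 8.61 m

8.61 m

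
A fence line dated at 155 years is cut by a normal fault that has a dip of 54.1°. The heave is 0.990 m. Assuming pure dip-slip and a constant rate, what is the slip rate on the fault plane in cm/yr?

dip-slip = heave / cos(dip) = 0.990 m / cos(54.1°) = 1.688 m
rate = 1.688 m / 155 years = 0.0109 m/yr = 1.09 cm/yr

1.09 cm/yr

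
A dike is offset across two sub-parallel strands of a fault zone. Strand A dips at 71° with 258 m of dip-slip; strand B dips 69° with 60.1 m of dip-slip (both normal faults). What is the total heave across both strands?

heave_A = 258 × cos(71°) = 84 m
heave_B = 60.1 × cos(69°) = 21.54 m
total = 84 + 21.54 = 106 m

106 m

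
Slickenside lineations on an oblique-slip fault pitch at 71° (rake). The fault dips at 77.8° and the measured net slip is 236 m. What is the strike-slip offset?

strike-slip = net slip × cos(rake) = 236 m × cos(71°) = 76.8 m

76.8 m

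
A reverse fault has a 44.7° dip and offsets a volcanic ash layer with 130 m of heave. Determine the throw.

129 m

throw = heave × tan(dip) = 130 × tan(44.7°) = 129 m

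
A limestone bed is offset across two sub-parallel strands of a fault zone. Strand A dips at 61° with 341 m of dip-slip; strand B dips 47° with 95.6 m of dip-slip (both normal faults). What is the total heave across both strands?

heave_A = 341 × cos(61°) = 165.3 m
heave_B = 95.6 × cos(47°) = 65.20 m
total = 165.3 + 65.20 = 231 m

231 m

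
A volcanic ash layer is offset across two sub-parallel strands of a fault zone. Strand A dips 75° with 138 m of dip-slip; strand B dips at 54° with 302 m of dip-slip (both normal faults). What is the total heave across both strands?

heave_A = 138 × cos(75°) = 35.72 m
heave_B = 302 × cos(54°) = 177.5 m
total = 35.72 + 177.5 = 213 m

213 m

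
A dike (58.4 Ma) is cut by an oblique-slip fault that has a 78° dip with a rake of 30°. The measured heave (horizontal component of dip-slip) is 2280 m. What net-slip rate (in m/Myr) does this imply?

376 m/Myr

dip-slip = heave / cos(dip) = 2280 / cos(78°) = 10970 m
net slip = dip-slip / sin(rake) = 10970 / sin(30°) = 21930 m
rate = 21930 m / 58.4 Ma = 0.000376 m/yr = 376 m/Myr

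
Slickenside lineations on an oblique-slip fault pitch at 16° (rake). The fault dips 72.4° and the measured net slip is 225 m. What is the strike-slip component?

strike-slip = net slip × cos(rake) = 225 m × cos(16°) = 216 m

216 m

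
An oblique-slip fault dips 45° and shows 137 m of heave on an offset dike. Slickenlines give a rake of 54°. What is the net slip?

239 m

dip-slip = heave / cos(dip) = 137 / cos(45°) = 193.7 m
net slip = dip-slip / sin(rake) = 193.7 / sin(54°) = 239 m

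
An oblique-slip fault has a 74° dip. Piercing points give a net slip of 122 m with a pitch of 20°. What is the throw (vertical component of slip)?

40.1 m

dip-slip = net slip × sin(rake) = 122 m × sin(20°) = 41.73 m
throw = dip-slip × sin(dip) = 41.73 × sin(74°) = 40.1 m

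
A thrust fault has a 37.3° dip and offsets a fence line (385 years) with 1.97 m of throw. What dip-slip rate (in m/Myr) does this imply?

dip-slip = throw / sin(dip) = 1.97 m / sin(37.3°) = 3.251 m
rate = 3.251 m / 385 years = 0.00844 m/yr = 8440 m/Myr

8440 m/Myr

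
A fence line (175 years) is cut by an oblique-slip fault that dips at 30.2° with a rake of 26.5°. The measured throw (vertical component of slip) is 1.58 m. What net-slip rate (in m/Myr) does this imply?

40200 m/Myr

dip-slip = throw / sin(dip) = 1.58 / sin(30.2°) = 3.141 m
net slip = dip-slip / sin(rake) = 3.141 / sin(26.5°) = 7.040 m
rate = 7.040 m / 175 years = 0.0402 m/yr = 40200 m/Myr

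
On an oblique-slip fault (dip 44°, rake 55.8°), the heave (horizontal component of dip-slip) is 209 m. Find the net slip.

dip-slip = heave / cos(dip) = 209 / cos(44°) = 290.5 m
net slip = dip-slip / sin(rake) = 290.5 / sin(55.8°) = 351 m

351 m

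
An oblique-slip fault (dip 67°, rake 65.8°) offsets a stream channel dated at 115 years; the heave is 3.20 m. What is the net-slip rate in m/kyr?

78.1 m/kyr

dip-slip = heave / cos(dip) = 3.20 / cos(67°) = 8.190 m
net slip = dip-slip / sin(rake) = 8.190 / sin(65.8°) = 8.979 m
rate = 8.979 m / 115 years = 0.0781 m/yr = 78.1 m/kyr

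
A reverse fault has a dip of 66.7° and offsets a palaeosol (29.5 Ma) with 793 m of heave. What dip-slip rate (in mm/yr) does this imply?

dip-slip = heave / cos(dip) = 793 m / cos(66.7°) = 2005 m
rate = 2005 m / 29.5 Ma = 0.0000680 m/yr = 0.0680 mm/yr

0.0680 mm/yr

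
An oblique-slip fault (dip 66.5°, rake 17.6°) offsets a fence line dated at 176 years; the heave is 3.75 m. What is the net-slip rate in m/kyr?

dip-slip = heave / cos(dip) = 3.75 / cos(66.5°) = 9.404 m
net slip = dip-slip / sin(rake) = 9.404 / sin(17.6°) = 31.10 m
rate = 31.10 m / 176 years = 0.177 m/yr = 177 m/kyr

177 m/kyr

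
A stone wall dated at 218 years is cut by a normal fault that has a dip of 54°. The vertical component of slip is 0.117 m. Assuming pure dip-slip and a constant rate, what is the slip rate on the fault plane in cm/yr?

dip-slip = throw / sin(dip) = 0.117 m / sin(54°) = 0.1446 m
rate = 0.1446 m / 218 years = 0.000663 m/yr = 0.0663 cm/yr

0.0663 cm/yr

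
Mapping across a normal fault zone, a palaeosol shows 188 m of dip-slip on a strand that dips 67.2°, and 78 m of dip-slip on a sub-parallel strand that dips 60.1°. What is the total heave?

heave_A = 188 × cos(67.2°) = 72.85 m
heave_B = 78 × cos(60.1°) = 38.88 m
total = 72.85 + 38.88 = 112 m

112 m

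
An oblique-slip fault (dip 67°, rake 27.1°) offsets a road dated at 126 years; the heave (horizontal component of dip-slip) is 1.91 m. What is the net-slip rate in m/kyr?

85.2 m/kyr

dip-slip = heave / cos(dip) = 1.91 / cos(67°) = 4.888 m
net slip = dip-slip / sin(rake) = 4.888 / sin(27.1°) = 10.73 m
rate = 10.73 m / 126 years = 0.0852 m/yr = 85.2 m/kyr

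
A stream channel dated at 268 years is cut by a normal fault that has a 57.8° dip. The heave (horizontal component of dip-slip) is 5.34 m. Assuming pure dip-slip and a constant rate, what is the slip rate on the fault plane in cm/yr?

dip-slip = heave / cos(dip) = 5.34 m / cos(57.8°) = 10.02 m
rate = 10.02 m / 268 years = 0.0374 m/yr = 3.74 cm/yr

3.74 cm/yr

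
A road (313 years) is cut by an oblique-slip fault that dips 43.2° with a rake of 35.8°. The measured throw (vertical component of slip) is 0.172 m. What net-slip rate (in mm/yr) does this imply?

dip-slip = throw / sin(dip) = 0.172 / sin(43.2°) = 0.2513 m
net slip = dip-slip / sin(rake) = 0.2513 / sin(35.8°) = 0.4295 m
rate = 0.4295 m / 313 years = 0.00137 m/yr = 1.37 mm/yr

1.37 mm/yr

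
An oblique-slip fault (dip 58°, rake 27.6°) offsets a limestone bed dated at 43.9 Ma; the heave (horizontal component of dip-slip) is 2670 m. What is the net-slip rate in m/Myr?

dip-slip = heave / cos(dip) = 2670 / cos(58°) = 5039 m
net slip = dip-slip / sin(rake) = 5039 / sin(27.6°) = 10880 m
rate = 10880 m / 43.9 Ma = 0.000248 m/yr = 248 m/Myr

248 m/Myr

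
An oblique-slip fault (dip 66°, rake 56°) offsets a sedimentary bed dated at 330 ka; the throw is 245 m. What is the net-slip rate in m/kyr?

0.980 m/kyr

dip-slip = throw / sin(dip) = 245 / sin(66°) = 268.2 m
net slip = dip-slip / sin(rake) = 268.2 / sin(56°) = 323.5 m
rate = 323.5 m / 330 ka = 0.000980 m/yr = 0.980 m/kyr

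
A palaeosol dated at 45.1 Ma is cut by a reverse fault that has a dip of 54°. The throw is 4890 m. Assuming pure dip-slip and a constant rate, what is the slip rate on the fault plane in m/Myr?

dip-slip = throw / sin(dip) = 4890 m / sin(54°) = 6044 m
rate = 6044 m / 45.1 Ma = 0.000134 m/yr = 134 m/Myr

134 m/Myr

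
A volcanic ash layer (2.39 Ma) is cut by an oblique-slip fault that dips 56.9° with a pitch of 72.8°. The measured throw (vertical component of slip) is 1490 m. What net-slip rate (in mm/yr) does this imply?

0.779 mm/yr

dip-slip = throw / sin(dip) = 1490 / sin(56.9°) = 1779 m
net slip = dip-slip / sin(rake) = 1779 / sin(72.8°) = 1862 m
rate = 1862 m / 2.39 Ma = 0.000779 m/yr = 0.779 mm/yr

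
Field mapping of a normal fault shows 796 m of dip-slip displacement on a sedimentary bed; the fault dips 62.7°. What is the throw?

throw = dip-slip × sin(dip) = 796 m × sin(62.7°) = 707 m

707 m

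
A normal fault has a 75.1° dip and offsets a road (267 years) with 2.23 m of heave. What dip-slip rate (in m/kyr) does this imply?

dip-slip = heave / cos(dip) = 2.23 m / cos(75.1°) = 8.673 m
rate = 8.673 m / 267 years = 0.0325 m/yr = 32.5 m/kyr

32.5 m/kyr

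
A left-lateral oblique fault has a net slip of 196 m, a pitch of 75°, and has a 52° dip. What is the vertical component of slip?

dip-slip = net slip × sin(rake) = 196 m × sin(75°) = 189.3 m
throw = dip-slip × sin(dip) = 189.3 × sin(52°) = 149 m

149 m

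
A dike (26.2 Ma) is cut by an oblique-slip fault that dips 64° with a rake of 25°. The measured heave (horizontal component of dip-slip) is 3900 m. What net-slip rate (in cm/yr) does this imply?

0.0803 cm/yr

dip-slip = heave / cos(dip) = 3900 / cos(64°) = 8897 m
net slip = dip-slip / sin(rake) = 8897 / sin(25°) = 21050 m
rate = 21050 m / 26.2 Ma = 0.000803 m/yr = 0.0803 cm/yr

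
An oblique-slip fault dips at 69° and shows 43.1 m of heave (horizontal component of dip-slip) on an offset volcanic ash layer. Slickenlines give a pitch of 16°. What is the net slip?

436 m

dip-slip = heave / cos(dip) = 43.1 / cos(69°) = 120.3 m
net slip = dip-slip / sin(rake) = 120.3 / sin(16°) = 436 m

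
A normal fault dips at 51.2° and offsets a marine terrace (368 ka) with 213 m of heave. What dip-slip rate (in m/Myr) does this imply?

924 m/Myr

dip-slip = heave / cos(dip) = 213 m / cos(51.2°) = 339.9 m
rate = 339.9 m / 368 ka = 0.000924 m/yr = 924 m/Myr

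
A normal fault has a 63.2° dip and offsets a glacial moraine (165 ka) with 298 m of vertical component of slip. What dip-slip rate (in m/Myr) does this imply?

2020 m/Myr

dip-slip = throw / sin(dip) = 298 m / sin(63.2°) = 333.9 m
rate = 333.9 m / 165 ka = 0.00202 m/yr = 2020 m/Myr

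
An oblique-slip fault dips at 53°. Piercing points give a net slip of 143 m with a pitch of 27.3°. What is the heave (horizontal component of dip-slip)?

39.5 m

dip-slip = net slip × sin(rake) = 143 m × sin(27.3°) = 65.59 m
heave = dip-slip × cos(dip) = 65.59 × cos(53°) = 39.5 m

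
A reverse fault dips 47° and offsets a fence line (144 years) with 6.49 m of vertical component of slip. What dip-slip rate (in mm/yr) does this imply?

dip-slip = throw / sin(dip) = 6.49 m / sin(47°) = 8.874 m
rate = 8.874 m / 144 years = 0.0616 m/yr = 61.6 mm/yr

61.6 mm/yr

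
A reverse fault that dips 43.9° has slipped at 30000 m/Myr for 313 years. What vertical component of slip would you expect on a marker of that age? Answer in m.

6.51 m

dip-slip = rate × time = 30000 m/Myr × 313 years = 9.390 m
throw = dip-slip × sin(dip) = 9.390 × sin(43.9°) = 6.51 m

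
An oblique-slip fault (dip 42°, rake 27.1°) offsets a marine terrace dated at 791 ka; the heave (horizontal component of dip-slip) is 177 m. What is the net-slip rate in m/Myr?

661 m/Myr

dip-slip = heave / cos(dip) = 177 / cos(42°) = 238.2 m
net slip = dip-slip / sin(rake) = 238.2 / sin(27.1°) = 522.8 m
rate = 522.8 m / 791 ka = 0.000661 m/yr = 661 m/Myr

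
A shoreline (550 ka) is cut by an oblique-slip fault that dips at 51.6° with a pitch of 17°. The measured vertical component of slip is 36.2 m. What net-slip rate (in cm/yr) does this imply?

0.0287 cm/yr

dip-slip = throw / sin(dip) = 36.2 / sin(51.6°) = 46.19 m
net slip = dip-slip / sin(rake) = 46.19 / sin(17°) = 158 m
rate = 158 m / 550 ka = 0.000287 m/yr = 0.0287 cm/yr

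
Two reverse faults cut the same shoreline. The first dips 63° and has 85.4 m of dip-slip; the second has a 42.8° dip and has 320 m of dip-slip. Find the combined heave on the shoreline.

274 m

heave_A = 85.4 × cos(63°) = 38.77 m
heave_B = 320 × cos(42.8°) = 234.8 m
total = 38.77 + 234.8 = 274 m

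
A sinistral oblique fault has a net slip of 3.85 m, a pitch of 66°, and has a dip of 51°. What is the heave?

2.21 m

dip-slip = net slip × sin(rake) = 3.85 m × sin(66°) = 3.517 m
heave = dip-slip × cos(dip) = 3.517 × cos(51°) = 2.21 m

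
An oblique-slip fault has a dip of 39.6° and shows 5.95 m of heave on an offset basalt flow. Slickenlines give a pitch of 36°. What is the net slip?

13.1 m

dip-slip = heave / cos(dip) = 5.95 / cos(39.6°) = 7.722 m
net slip = dip-slip / sin(rake) = 7.722 / sin(36°) = 13.1 m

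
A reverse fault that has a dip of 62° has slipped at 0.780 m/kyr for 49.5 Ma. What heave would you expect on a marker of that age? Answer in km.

18.1 km

dip-slip = rate × time = 0.780 m/kyr × 49.5 Ma = 38610 m
heave = dip-slip × cos(dip) = 38610 × cos(62°) = 18100 m = 18.1 km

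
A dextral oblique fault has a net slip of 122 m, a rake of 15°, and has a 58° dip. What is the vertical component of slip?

26.8 m

dip-slip = net slip × sin(rake) = 122 m × sin(15°) = 31.58 m
throw = dip-slip × sin(dip) = 31.58 × sin(58°) = 26.8 m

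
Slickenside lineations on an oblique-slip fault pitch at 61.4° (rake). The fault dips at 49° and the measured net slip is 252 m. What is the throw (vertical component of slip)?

167 m

dip-slip = net slip × sin(rake) = 252 m × sin(61.4°) = 221.3 m
throw = dip-slip × sin(dip) = 221.3 × sin(49°) = 167 m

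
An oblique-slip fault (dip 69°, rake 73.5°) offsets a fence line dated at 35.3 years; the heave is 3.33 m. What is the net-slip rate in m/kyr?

dip-slip = heave / cos(dip) = 3.33 / cos(69°) = 9.292 m
net slip = dip-slip / sin(rake) = 9.292 / sin(73.5°) = 9.691 m
rate = 9.691 m / 35.3 years = 0.275 m/yr = 275 m/kyr

275 m/kyr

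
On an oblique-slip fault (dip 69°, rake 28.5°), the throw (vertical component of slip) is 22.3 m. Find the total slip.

dip-slip = throw / sin(dip) = 22.3 / sin(69°) = 23.89 m
net slip = dip-slip / sin(rake) = 23.89 / sin(28.5°) = 50.1 m

50.1 m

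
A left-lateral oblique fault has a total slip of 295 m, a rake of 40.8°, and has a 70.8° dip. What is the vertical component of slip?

dip-slip = net slip × sin(rake) = 295 m × sin(40.8°) = 192.8 m
throw = dip-slip × sin(dip) = 192.8 × sin(70.8°) = 182 m

182 m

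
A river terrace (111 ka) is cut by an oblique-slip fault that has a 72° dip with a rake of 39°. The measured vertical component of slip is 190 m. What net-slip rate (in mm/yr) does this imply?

2.86 mm/yr

dip-slip = throw / sin(dip) = 190 / sin(72°) = 199.8 m
net slip = dip-slip / sin(rake) = 199.8 / sin(39°) = 317.5 m
rate = 317.5 m / 111 ka = 0.00286 m/yr = 2.86 mm/yr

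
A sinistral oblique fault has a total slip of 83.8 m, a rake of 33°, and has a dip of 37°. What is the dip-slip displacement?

45.6 m

dip-slip = net slip × sin(rake) = 83.8 m × sin(33°) = 45.6 m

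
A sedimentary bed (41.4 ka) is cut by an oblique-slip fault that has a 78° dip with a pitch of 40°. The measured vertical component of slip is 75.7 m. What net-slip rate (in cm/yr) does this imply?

dip-slip = throw / sin(dip) = 75.7 / sin(78°) = 77.39 m
net slip = dip-slip / sin(rake) = 77.39 / sin(40°) = 120.4 m
rate = 120.4 m / 41.4 ka = 0.00291 m/yr = 0.291 cm/yr

0.291 cm/yr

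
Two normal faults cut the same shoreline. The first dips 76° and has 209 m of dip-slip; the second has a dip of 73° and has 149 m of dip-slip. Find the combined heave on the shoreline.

94.1 m

heave_A = 209 × cos(76°) = 50.56 m
heave_B = 149 × cos(73°) = 43.56 m
total = 50.56 + 43.56 = 94.1 m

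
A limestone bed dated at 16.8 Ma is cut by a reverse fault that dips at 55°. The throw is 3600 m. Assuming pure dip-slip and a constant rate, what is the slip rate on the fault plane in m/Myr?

dip-slip = throw / sin(dip) = 3600 m / sin(55°) = 4395 m
rate = 4395 m / 16.8 Ma = 0.000262 m/yr = 262 m/Myr

262 m/Myr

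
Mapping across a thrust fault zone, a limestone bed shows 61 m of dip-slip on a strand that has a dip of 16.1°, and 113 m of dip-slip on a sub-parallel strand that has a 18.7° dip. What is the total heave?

heave_A = 61 × cos(16.1°) = 58.61 m
heave_B = 113 × cos(18.7°) = 107 m
total = 58.61 + 107 = 166 m

166 m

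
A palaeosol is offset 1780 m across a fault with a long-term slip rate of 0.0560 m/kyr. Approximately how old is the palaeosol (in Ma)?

age = offset / rate = 1780 m / (0.0560 m/kyr) = 3.18e+07 yr = 31.8 Ma

31.8 Ma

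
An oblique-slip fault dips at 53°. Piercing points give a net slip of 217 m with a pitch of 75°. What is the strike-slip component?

strike-slip = net slip × cos(rake) = 217 m × cos(75°) = 56.2 m

56.2 m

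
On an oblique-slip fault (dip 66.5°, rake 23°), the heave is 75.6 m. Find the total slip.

dip-slip = heave / cos(dip) = 75.6 / cos(66.5°) = 189.6 m
net slip = dip-slip / sin(rake) = 189.6 / sin(23°) = 485 m

485 m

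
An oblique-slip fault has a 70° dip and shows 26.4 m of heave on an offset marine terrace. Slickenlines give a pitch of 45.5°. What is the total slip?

dip-slip = heave / cos(dip) = 26.4 / cos(70°) = 77.19 m
net slip = dip-slip / sin(rake) = 77.19 / sin(45.5°) = 108 m

108 m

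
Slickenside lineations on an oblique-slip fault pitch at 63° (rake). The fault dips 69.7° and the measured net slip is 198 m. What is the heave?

61.2 m

dip-slip = net slip × sin(rake) = 198 m × sin(63°) = 176.4 m
heave = dip-slip × cos(dip) = 176.4 × cos(69.7°) = 61.2 m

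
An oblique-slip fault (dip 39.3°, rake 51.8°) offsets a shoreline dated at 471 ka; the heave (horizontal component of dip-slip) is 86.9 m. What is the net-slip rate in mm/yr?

dip-slip = heave / cos(dip) = 86.9 / cos(39.3°) = 112.3 m
net slip = dip-slip / sin(rake) = 112.3 / sin(51.8°) = 142.9 m
rate = 142.9 m / 471 ka = 0.000303 m/yr = 0.303 mm/yr

0.303 mm/yr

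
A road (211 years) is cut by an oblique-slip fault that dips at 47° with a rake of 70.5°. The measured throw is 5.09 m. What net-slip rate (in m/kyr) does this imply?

35 m/kyr

dip-slip = throw / sin(dip) = 5.09 / sin(47°) = 6.960 m
net slip = dip-slip / sin(rake) = 6.960 / sin(70.5°) = 7.383 m
rate = 7.383 m / 211 years = 0.0350 m/yr = 35 m/kyr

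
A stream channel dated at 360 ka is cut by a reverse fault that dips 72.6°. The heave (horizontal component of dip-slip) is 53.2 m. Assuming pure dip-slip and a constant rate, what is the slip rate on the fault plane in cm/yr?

0.0494 cm/yr

dip-slip = heave / cos(dip) = 53.2 m / cos(72.6°) = 177.9 m
rate = 177.9 m / 360 ka = 0.000494 m/yr = 0.0494 cm/yr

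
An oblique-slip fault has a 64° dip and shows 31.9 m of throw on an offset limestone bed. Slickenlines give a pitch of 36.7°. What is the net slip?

59.4 m

dip-slip = throw / sin(dip) = 31.9 / sin(64°) = 35.49 m
net slip = dip-slip / sin(rake) = 35.49 / sin(36.7°) = 59.4 m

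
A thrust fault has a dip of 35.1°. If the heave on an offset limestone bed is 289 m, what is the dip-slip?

353 m

dip-slip = heave / cos(dip) = 289 / cos(35.1°) = 353 m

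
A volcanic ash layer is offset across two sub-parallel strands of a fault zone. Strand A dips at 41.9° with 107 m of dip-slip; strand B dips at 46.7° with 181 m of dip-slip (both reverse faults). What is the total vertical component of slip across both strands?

203 m

throw_A = 107 × sin(41.9°) = 71.46 m
throw_B = 181 × sin(46.7°) = 131.7 m
total = 71.46 + 131.7 = 203 m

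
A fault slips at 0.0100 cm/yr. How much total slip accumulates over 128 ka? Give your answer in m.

12.8 m

slip = rate × time = 0.0100 cm/yr × 128 ka = 12.8 m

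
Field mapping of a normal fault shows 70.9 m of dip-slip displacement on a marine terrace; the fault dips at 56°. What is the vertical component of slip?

throw = dip-slip × sin(dip) = 70.9 m × sin(56°) = 58.8 m

58.8 m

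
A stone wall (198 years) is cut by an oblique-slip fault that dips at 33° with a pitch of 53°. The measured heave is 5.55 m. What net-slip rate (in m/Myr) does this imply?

41800 m/Myr

dip-slip = heave / cos(dip) = 5.55 / cos(33°) = 6.618 m
net slip = dip-slip / sin(rake) = 6.618 / sin(53°) = 8.286 m
rate = 8.286 m / 198 years = 0.0418 m/yr = 41800 m/Myr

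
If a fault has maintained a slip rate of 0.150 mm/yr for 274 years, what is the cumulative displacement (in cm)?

slip = rate × time = 0.150 mm/yr × 274 years = 0.0411 m = 4.11 cm

4.11 cm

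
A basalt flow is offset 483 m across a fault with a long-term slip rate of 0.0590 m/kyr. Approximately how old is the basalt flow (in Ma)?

8.19 Ma

age = offset / rate = 483 m / (0.0590 m/kyr) = 8.19e+06 yr = 8.19 Ma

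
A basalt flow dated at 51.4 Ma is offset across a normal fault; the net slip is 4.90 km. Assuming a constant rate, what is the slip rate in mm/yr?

rate = 4.90 km / 51.4 Ma = 0.0000953 m/yr = 0.0953 mm/yr

0.0953 mm/yr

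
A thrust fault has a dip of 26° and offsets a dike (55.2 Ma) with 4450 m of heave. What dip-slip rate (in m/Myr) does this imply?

89.7 m/Myr

dip-slip = heave / cos(dip) = 4450 m / cos(26°) = 4951 m
rate = 4951 m / 55.2 Ma = 0.0000897 m/yr = 89.7 m/Myr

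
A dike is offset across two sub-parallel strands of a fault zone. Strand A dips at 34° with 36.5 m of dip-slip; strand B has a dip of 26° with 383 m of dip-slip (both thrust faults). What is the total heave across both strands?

heave_A = 36.5 × cos(34°) = 30.26 m
heave_B = 383 × cos(26°) = 344.2 m
total = 30.26 + 344.2 = 374 m

374 m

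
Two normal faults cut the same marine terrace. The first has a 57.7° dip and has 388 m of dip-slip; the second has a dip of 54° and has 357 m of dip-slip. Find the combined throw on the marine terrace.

throw_A = 388 × sin(57.7°) = 328 m
throw_B = 357 × sin(54°) = 288.8 m
total = 328 + 288.8 = 617 m

617 m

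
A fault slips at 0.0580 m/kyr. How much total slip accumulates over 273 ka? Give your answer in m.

15.8 m

slip = rate × time = 0.0580 m/kyr × 273 ka = 15.8 m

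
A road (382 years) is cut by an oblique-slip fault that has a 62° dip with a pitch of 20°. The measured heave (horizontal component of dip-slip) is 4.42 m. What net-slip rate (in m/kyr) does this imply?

72.1 m/kyr

dip-slip = heave / cos(dip) = 4.42 / cos(62°) = 9.415 m
net slip = dip-slip / sin(rake) = 9.415 / sin(20°) = 27.53 m
rate = 27.53 m / 382 years = 0.0721 m/yr = 72.1 m/kyr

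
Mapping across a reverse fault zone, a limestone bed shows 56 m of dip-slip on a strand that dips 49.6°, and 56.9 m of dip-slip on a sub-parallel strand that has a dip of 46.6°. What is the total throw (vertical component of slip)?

84 m

throw_A = 56 × sin(49.6°) = 42.65 m
throw_B = 56.9 × sin(46.6°) = 41.34 m
total = 42.65 + 41.34 = 84 m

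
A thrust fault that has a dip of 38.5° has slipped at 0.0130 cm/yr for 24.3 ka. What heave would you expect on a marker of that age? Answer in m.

dip-slip = rate × time = 0.0130 cm/yr × 24.3 ka = 3.159 m
heave = dip-slip × cos(dip) = 3.159 × cos(38.5°) = 2.47 m

2.47 m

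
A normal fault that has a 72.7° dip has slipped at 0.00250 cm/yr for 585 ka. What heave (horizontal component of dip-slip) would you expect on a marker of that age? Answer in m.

dip-slip = rate × time = 0.00250 cm/yr × 585 ka = 14.62 m
heave = dip-slip × cos(dip) = 14.62 × cos(72.7°) = 4.35 m

4.35 m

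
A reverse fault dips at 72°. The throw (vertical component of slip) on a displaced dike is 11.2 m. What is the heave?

heave = throw / tan(dip) = 11.2 / tan(72°) = 3.64 m

3.64 m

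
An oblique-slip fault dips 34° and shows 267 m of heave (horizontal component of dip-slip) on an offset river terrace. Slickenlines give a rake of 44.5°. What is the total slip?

dip-slip = heave / cos(dip) = 267 / cos(34°) = 322.1 m
net slip = dip-slip / sin(rake) = 322.1 / sin(44.5°) = 459 m

459 m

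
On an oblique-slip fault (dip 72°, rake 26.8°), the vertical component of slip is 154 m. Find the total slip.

dip-slip = throw / sin(dip) = 154 / sin(72°) = 161.9 m
net slip = dip-slip / sin(rake) = 161.9 / sin(26.8°) = 359 m

359 m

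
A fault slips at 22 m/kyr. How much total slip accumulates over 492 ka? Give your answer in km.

10.8 km

slip = rate × time = 22 m/kyr × 492 ka = 10800 m = 10.8 km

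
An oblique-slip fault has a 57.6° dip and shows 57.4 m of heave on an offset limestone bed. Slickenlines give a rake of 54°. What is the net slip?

dip-slip = heave / cos(dip) = 57.4 / cos(57.6°) = 107.1 m
net slip = dip-slip / sin(rake) = 107.1 / sin(54°) = 132 m

132 m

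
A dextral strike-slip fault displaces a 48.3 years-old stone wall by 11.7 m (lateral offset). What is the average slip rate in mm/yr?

242 mm/yr

rate = 11.7 m / 48.3 years = 0.242 m/yr = 242 mm/yr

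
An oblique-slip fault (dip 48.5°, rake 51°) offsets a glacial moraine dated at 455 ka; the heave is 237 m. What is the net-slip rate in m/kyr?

1.01 m/kyr

dip-slip = heave / cos(dip) = 237 / cos(48.5°) = 357.7 m
net slip = dip-slip / sin(rake) = 357.7 / sin(51°) = 460.2 m
rate = 460.2 m / 455 ka = 0.00101 m/yr = 1.01 m/kyr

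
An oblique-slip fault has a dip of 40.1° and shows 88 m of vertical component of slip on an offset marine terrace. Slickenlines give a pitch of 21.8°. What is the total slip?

dip-slip = throw / sin(dip) = 88 / sin(40.1°) = 136.6 m
net slip = dip-slip / sin(rake) = 136.6 / sin(21.8°) = 368 m

368 m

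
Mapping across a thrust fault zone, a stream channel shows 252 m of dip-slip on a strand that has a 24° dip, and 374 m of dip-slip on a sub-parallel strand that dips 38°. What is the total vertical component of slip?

333 m

throw_A = 252 × sin(24°) = 102.5 m
throw_B = 374 × sin(38°) = 230.3 m
total = 102.5 + 230.3 = 333 m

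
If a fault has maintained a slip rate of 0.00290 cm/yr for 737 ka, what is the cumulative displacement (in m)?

21.4 m

slip = rate × time = 0.00290 cm/yr × 737 ka = 21.4 m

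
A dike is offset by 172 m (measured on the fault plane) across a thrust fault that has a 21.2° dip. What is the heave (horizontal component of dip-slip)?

160 m

heave = dip-slip × cos(dip) = 172 m × cos(21.2°) = 160 m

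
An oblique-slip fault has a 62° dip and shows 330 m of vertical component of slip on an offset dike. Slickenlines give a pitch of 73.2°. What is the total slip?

dip-slip = throw / sin(dip) = 330 / sin(62°) = 373.7 m
net slip = dip-slip / sin(rake) = 373.7 / sin(73.2°) = 390 m

390 m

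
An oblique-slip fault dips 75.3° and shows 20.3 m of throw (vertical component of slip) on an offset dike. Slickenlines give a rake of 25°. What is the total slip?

49.7 m

dip-slip = throw / sin(dip) = 20.3 / sin(75.3°) = 20.99 m
net slip = dip-slip / sin(rake) = 20.99 / sin(25°) = 49.7 m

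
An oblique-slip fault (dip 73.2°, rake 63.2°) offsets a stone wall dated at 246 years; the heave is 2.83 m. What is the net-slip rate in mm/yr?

44.6 mm/yr

dip-slip = heave / cos(dip) = 2.83 / cos(73.2°) = 9.791 m
net slip = dip-slip / sin(rake) = 9.791 / sin(63.2°) = 10.97 m
rate = 10.97 m / 246 years = 0.0446 m/yr = 44.6 mm/yr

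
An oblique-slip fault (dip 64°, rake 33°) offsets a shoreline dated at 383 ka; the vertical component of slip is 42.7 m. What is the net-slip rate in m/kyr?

0.228 m/kyr

dip-slip = throw / sin(dip) = 42.7 / sin(64°) = 47.51 m
net slip = dip-slip / sin(rake) = 47.51 / sin(33°) = 87.23 m
rate = 87.23 m / 383 ka = 0.000228 m/yr = 0.228 m/kyr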